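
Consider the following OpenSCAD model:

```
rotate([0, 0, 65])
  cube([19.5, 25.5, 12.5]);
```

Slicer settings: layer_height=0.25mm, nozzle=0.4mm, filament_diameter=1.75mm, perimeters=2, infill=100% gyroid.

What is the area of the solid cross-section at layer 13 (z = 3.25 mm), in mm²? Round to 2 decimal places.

497.25 mm²

At z = 3.25 mm: the 19.5×25.5 cube contributes its full rectangle (area 497.25 mm²); (rotated 65° about Z; rotation is an isometry so areas/perimeters/island counts are preserved). Overall, the cross-section is a single solid region. Net area = 497.25 mm².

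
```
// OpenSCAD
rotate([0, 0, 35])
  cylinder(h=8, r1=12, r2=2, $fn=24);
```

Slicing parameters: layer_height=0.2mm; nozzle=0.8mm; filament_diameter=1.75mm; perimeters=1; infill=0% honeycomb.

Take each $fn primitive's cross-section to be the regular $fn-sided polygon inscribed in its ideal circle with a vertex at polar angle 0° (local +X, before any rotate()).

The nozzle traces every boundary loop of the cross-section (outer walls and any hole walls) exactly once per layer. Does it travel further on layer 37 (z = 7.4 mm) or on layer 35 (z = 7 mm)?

layer 35 (z = 7 mm)

Layer 37 (z = 7.4): the cone (r1=12→r2=2) has section circumradius 2.750 here — a regular 24-gon (perimeter = 2·24·2.750·sin(180°/24) = 17.23 mm); (whole slice rotated 35° about Z — lengths, areas and connectivity unchanged). So its perimeter = 17.23 mm. Layer 35 (z = 7): the cone (r1=12→r2=2) has section circumradius 3.250 here — a regular 24-gon (perimeter = 2·24·3.250·sin(180°/24) = 20.36 mm); (whole slice rotated 35° about Z — lengths, areas and connectivity unchanged). So its perimeter = 20.36 mm. Layer 35 is larger (20.36 vs 17.23 mm).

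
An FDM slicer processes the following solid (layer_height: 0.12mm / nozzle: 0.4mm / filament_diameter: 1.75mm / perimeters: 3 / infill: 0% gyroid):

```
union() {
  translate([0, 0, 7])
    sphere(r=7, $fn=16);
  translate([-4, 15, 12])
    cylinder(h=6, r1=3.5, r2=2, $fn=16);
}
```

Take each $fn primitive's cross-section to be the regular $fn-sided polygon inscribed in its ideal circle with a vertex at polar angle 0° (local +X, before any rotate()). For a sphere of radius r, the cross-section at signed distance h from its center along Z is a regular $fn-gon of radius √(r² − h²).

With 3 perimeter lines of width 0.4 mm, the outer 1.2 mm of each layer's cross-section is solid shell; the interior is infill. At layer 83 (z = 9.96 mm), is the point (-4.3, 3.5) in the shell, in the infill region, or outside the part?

shell

At z = 9.96 mm: the r=7 sphere contributes a regular 16-gon of circumradius √(7²−2.96²) = 6.343; the cone at (-4, 15) is not intersected at this z (z outside [12, 18]); Merging all regions: only the r=7 sphere is present, so the union is just that shape — 1 connected region. Overall, the cross-section is a single solid region. The nearest boundary edge runs (-4.49, 4.49)→(-5.86, 2.43); distance from the point to it = 0.70 mm. The point is inside the cross-section, 0.70 mm from the nearest boundary — within the 1.2 mm shell band (3 × 0.4).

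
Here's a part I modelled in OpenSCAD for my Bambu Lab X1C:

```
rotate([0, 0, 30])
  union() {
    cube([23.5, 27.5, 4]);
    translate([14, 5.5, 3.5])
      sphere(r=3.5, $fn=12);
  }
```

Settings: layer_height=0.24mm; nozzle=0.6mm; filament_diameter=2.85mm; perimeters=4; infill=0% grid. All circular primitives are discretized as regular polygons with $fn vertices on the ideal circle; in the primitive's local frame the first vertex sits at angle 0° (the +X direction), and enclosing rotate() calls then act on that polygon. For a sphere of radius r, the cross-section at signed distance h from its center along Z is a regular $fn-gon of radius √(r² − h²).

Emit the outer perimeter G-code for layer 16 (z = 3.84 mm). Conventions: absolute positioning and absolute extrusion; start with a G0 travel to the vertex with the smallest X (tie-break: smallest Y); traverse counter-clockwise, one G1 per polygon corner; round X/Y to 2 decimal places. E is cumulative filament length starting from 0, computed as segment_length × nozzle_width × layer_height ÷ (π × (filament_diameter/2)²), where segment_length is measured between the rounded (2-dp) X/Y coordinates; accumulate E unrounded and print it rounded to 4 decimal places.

G0 X-13.75 Y23.82 Z3.84
G1 X0.00 Y0.00 E0.6208
G1 X20.35 Y11.75 E1.1513
G1 X6.60 Y35.57 E1.7721
G1 X-13.75 Y23.82 E2.3025

At z = 3.84 mm: the cube (footprint 23.5×27.5) is included at this height; the sphere at (14, 5.5): section is a regular 12-gon, circumradius = √(r²−h²) = √(3.5²−0.34²) = 3.483; Taking the union: the r=3.5 sphere at (14, 5.5) lies entirely inside the 23.5×27.5 cube, so the union is just the 23.5×27.5 cube — 1 connected region; (rotated 30° about Z; rotation is an isometry so areas/perimeters/island counts are preserved). The outline is a single polygon with 4 vertices. Extrusion per mm of travel: 0.6 × 0.24 / (π × 1.425²) = 0.022573. Accumulating E over each segment gives final E = 2.3025.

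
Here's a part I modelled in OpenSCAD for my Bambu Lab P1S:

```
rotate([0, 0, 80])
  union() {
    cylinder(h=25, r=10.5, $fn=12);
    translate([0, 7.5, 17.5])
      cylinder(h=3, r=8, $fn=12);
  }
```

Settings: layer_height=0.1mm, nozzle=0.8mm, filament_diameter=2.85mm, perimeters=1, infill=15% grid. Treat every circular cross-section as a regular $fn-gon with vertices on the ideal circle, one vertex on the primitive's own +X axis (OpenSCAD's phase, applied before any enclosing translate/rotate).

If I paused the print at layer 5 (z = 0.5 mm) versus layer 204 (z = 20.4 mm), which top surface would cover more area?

layer 204 (z = 20.4 mm)

Layer 5 (z = 0.5): the r=10.5 cylinder contributes a regular 12-gon of circumradius 10.5 (area = (12/2)·10.500²·sin(360°/12) = 330.75 mm²); the cylinder at (0, 7.5) is not intersected at this z (z outside [17.5, 20.5]); Combining (union): only the r=10.5 cylinder is present, so the union is just that shape — area = 330.75 mm²; (whole slice rotated 80° about Z — lengths, areas and connectivity unchanged). So its area = 330.75 mm². Layer 204 (z = 20.4): the r=10.5 cylinder gives a regular 12-gon of circumradius 10.5 (constant along its height) (area = (12/2)·10.500²·sin(360°/12) = 330.75 mm²); the cylinder at (0, 7.5): section is a regular 12-gon, circumradius r=8 (area = (12/2)·8.000²·sin(360°/12) = 192.00 mm²); Taking the union: the regions partially overlap — summed areas 522.75 mm² minus the doubly-counted overlap 121.60 mm² gives 401.15 mm² — area = 401.15 mm²; (rotated 80° about Z; rotation is an isometry so areas/perimeters/island counts are preserved). So its area = 401.15 mm². Layer 204 is larger (401.15 vs 330.75 mm²).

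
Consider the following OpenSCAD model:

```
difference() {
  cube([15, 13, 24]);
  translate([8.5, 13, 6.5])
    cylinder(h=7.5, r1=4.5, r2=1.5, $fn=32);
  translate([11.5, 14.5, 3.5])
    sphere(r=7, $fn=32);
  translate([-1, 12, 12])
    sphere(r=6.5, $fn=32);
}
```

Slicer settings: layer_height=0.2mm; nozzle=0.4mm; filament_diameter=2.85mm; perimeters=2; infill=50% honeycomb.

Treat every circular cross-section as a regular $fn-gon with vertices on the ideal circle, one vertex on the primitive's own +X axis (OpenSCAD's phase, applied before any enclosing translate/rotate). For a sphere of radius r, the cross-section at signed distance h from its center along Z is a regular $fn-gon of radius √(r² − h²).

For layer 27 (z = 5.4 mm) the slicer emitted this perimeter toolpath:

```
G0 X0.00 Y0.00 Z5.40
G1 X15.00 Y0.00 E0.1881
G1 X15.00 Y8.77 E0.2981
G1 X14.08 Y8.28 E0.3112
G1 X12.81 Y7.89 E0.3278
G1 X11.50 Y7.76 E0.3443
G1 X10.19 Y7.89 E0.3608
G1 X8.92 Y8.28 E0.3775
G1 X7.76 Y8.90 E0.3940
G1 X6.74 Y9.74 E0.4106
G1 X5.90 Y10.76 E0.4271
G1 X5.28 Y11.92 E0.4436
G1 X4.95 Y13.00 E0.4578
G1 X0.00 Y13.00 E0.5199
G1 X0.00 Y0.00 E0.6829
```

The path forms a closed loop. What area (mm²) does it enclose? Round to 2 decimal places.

Apply the shoelace formula to the sequence of (X, Y) vertices; enclosed area = 152.45 mm².

152.45 mm²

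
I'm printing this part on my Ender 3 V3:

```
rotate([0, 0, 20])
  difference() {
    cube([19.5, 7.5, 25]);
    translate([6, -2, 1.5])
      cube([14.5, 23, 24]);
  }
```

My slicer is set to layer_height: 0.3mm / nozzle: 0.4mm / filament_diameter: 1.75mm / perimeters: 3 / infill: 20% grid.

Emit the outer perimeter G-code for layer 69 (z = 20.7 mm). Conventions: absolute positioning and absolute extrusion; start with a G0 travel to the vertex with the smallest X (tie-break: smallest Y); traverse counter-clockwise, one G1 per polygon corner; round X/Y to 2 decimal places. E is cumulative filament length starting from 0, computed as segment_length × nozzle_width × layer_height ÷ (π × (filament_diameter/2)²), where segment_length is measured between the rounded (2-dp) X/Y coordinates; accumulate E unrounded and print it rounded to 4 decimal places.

At z = 20.7 mm: the 19.5×7.5 cube contributes its full rectangle; the 14.5×23 cube at (6, -2) contributes its full rectangle; Subtracting the remaining from the first: starting from the 19.5×7.5 cube, the 14.5×23 cube at (6, -2) partially overlaps it — only the 101.25 mm² overlap (of its 333.50 mm²) is removed, clipping the outline — 1 connected region; (whole slice rotated 20° about Z — lengths, areas and connectivity unchanged). The outline is a single polygon with 4 vertices. Extrusion per mm of travel: 0.4 × 0.3 / (π × 0.875²) = 0.049890. Accumulating E over each segment gives final E = 1.3475.

G0 X-2.57 Y7.05 Z20.70
G1 X0.00 Y0.00 E0.3744
G1 X5.64 Y2.05 E0.6738
G1 X3.07 Y9.10 E1.0481
G1 X-2.57 Y7.05 E1.3475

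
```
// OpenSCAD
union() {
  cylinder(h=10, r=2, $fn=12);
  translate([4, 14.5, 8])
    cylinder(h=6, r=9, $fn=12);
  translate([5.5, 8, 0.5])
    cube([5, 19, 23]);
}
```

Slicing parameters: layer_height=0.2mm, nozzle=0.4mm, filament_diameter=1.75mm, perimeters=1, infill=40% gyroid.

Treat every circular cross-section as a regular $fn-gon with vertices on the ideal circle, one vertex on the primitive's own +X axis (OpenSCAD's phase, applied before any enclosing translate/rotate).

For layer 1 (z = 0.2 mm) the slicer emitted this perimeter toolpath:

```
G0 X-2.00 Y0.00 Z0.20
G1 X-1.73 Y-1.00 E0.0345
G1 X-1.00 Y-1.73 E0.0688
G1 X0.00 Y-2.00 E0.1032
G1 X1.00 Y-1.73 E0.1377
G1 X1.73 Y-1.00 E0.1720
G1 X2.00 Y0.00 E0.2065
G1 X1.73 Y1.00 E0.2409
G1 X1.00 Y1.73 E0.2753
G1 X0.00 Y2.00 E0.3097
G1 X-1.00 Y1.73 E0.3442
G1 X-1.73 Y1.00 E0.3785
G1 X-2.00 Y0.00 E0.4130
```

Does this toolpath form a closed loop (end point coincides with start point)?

Start point (G0): (-2.00, 0.00). End point (last G1): the path returns to the start — closed.

yes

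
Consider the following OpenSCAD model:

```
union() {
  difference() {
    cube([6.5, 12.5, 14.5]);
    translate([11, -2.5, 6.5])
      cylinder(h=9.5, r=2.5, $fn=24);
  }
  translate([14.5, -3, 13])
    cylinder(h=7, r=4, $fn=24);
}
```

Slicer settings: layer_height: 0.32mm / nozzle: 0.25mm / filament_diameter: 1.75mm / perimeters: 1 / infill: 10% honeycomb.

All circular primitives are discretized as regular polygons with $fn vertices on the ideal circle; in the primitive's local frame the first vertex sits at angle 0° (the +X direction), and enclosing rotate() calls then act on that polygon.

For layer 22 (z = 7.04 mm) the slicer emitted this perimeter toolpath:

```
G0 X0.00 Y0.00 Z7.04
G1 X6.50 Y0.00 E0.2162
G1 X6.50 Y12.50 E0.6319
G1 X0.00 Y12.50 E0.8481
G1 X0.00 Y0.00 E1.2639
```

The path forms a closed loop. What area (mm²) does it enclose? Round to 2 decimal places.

Apply the shoelace formula to the sequence of (X, Y) vertices; enclosed area = 81.25 mm².

81.25 mm²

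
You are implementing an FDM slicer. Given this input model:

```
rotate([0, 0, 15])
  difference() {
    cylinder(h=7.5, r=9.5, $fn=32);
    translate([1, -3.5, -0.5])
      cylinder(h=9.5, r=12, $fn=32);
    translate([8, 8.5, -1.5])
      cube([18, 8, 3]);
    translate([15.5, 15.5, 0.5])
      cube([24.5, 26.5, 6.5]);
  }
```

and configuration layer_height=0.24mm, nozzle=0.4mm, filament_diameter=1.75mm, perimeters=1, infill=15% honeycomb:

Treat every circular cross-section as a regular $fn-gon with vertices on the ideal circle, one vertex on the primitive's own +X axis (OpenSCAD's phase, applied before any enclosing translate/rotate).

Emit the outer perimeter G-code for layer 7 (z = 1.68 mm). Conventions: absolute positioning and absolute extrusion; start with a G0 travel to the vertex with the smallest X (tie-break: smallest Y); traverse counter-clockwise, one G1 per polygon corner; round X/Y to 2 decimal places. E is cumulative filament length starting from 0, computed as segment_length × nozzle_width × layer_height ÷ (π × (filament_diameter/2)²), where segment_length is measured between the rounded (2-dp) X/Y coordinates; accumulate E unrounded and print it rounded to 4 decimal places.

G0 X-9.43 Y0.87 Z1.68
G1 X-8.52 Y2.88 E0.0881
G1 X-7.15 Y4.79 E0.1819
G1 X-5.43 Y6.40 E0.2759
G1 X-3.44 Y7.64 E0.3695
G1 X-1.23 Y8.47 E0.4637
G1 X1.09 Y8.85 E0.5575
G1 X3.44 Y8.78 E0.6514
G1 X3.65 Y8.73 E0.6600
G1 X3.05 Y9.00 E0.6863
G1 X1.24 Y9.42 E0.7604
G1 X-0.62 Y9.48 E0.8347
G1 X-2.46 Y9.18 E0.9091
G1 X-4.20 Y8.52 E0.9834
G1 X-5.78 Y7.54 E1.0576
G1 X-7.14 Y6.26 E1.1321
G1 X-8.23 Y4.75 E1.2064
G1 X-9.00 Y3.05 E1.2809
G1 X-9.42 Y1.24 E1.3551
G1 X-9.43 Y0.87 E1.3699

At z = 1.68 mm: the r=9.5 cylinder gives a regular 32-gon of circumradius 9.5 (constant along its height); the r=12 cylinder at (1, -3.5) gives a regular 32-gon of circumradius 12 (constant along its height); the cube at (8, 8.5) is not intersected at this z (z outside [-1.5, 1.5]); the cube at (15.5, 15.5) (footprint 24.5×26.5) is included at this height; After the difference (first − rest): starting from the r=9.5 cylinder, the r=12 cylinder at (1, -3.5) partially overlaps it — only the 268.61 mm² overlap (of its 449.49 mm²) is removed, clipping the outline; the 24.5×26.5 cube at (15.5, 15.5) misses the remaining region (no effect) — 1 connected region; (rotated 15° about Z; rotation is an isometry so areas/perimeters/island counts are preserved). The outline is a single polygon with 19 vertices. Extrusion per mm of travel: 0.4 × 0.24 / (π × 0.875²) = 0.039912. Accumulating E over each segment gives final E = 1.3699.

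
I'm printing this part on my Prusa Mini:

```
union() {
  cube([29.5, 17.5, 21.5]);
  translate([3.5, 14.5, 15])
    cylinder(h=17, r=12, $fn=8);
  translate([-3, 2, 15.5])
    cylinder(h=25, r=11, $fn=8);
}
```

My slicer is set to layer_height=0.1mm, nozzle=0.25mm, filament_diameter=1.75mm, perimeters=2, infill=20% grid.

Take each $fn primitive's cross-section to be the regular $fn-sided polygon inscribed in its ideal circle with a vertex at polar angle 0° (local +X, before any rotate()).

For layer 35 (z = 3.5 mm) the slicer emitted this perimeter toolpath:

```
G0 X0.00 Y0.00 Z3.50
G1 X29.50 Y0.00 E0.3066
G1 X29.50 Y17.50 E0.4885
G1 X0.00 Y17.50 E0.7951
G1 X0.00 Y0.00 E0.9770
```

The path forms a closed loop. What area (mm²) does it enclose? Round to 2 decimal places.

Apply the shoelace formula to the sequence of (X, Y) vertices; enclosed area = 516.25 mm².

516.25 mm²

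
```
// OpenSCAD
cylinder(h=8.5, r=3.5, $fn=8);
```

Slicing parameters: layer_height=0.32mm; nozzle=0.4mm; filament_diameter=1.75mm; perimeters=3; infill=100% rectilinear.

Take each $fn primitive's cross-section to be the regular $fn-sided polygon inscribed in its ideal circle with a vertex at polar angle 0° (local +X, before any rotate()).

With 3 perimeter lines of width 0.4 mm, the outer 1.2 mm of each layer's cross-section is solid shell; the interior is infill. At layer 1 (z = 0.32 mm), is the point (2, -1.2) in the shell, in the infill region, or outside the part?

At z = 0.32 mm: the cylinder: section is a regular 8-gon, circumradius r=3.5. Overall, the cross-section is a single solid region. The nearest boundary edge runs (2.47, -2.47)→(3.50, 0.00); distance from the point to it = 0.93 mm. The point is inside the cross-section, 0.93 mm from the nearest boundary — within the 1.2 mm shell band (3 × 0.4).

shell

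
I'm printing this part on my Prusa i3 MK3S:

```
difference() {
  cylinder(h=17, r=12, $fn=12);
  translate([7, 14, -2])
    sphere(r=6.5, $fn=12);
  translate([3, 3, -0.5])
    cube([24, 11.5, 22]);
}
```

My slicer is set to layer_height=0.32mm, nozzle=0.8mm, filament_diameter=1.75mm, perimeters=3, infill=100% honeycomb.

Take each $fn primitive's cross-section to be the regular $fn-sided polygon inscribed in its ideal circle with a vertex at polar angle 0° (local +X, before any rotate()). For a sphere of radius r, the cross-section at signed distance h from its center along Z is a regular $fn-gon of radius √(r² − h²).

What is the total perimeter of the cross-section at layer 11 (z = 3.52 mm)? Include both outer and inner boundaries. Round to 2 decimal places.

At z = 3.52 mm: the r=12 cylinder contributes a regular 12-gon of circumradius 12 (perimeter = 2·12·12.000·sin(180°/12) = 74.54 mm); the r=6.5 sphere at (7, 14) slices to a regular 12-gon of circumradius 3.432 (√(r²−h²) with h=5.52 from center) (perimeter = 2·12·3.432·sin(180°/12) = 21.32 mm); the cube at (3, 3) (footprint 24×11.5) is included at this height (perimeter 71.00 mm); Subtracting the remaining from the first: starting from the r=12 cylinder, the r=6.5 sphere at (7, 14) misses the remaining region (no effect); the 24×11.5 cube at (3, 3) partially overlaps it — only the 47.41 mm² overlap (of its 276.00 mm²) is removed, clipping the outline — boundary = 78.51 mm. Overall, the cross-section is a single solid region. Total boundary length (outer) = 78.51 mm.

78.51 mm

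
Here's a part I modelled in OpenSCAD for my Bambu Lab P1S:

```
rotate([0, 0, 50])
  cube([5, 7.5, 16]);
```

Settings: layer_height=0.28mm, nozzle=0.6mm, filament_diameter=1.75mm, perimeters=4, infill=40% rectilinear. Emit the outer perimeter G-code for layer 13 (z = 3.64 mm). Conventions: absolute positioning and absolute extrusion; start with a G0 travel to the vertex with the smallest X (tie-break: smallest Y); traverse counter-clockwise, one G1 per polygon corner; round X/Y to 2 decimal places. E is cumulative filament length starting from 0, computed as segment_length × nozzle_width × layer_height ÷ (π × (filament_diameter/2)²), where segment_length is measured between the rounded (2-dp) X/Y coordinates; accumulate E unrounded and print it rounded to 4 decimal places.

G0 X-5.75 Y4.82 Z3.64
G1 X0.00 Y0.00 E0.5241
G1 X3.21 Y3.83 E0.8731
G1 X-2.53 Y8.65 E1.3966
G1 X-5.75 Y4.82 E1.7461

At z = 3.64 mm: the cube is present — its section is the full 5×7.5 rectangle; (rotated 50° about Z; rotation is an isometry so areas/perimeters/island counts are preserved). The outline is a single polygon with 4 vertices. Extrusion per mm of travel: 0.6 × 0.28 / (π × 0.875²) = 0.069846. Accumulating E over each segment gives final E = 1.7461.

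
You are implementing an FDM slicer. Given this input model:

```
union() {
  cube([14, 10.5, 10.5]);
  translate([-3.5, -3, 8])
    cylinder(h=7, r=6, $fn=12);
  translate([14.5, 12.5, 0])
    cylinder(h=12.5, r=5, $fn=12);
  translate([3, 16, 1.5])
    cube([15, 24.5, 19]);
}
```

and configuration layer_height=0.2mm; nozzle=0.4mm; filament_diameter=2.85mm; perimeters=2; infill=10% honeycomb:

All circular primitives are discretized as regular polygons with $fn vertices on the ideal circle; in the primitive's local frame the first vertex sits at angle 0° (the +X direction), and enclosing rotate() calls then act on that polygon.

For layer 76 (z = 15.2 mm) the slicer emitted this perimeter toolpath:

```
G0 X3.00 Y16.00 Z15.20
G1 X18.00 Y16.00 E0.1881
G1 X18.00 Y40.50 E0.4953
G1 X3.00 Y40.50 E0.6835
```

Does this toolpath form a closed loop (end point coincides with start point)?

Start point (G0): (3.00, 16.00). End point (last G1): the path does not return to the start — open.

no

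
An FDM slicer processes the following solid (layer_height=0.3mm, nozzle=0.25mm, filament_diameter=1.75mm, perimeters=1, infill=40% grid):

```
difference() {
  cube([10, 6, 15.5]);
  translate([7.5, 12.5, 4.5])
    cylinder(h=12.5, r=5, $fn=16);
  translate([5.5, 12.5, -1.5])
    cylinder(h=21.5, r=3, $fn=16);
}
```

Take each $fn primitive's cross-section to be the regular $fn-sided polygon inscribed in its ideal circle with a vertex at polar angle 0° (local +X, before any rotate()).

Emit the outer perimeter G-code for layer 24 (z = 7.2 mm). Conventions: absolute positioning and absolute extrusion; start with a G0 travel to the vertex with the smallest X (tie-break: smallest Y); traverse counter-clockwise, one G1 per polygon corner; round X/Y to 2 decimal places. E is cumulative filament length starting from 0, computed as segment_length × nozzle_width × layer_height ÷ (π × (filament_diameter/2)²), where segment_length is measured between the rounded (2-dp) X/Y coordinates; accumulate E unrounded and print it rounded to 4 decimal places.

At z = 7.2 mm: the cube (footprint 10×6) is included at this height; the r=5 cylinder at (7.5, 12.5) gives a regular 16-gon of circumradius 5 (constant along its height); the r=3 cylinder at (5.5, 12.5) contributes a regular 16-gon of circumradius 3; Taking the first minus the rest: starting from the 10×6 cube, the r=5 cylinder at (7.5, 12.5) misses the remaining region (no effect); the r=3 cylinder at (5.5, 12.5) misses the remaining region (no effect) — 1 connected region. The outline is a single polygon with 4 vertices. Extrusion per mm of travel: 0.25 × 0.3 / (π × 0.875²) = 0.031181. Accumulating E over each segment gives final E = 0.9978.

G0 X0.00 Y0.00 Z7.20
G1 X10.00 Y0.00 E0.3118
G1 X10.00 Y6.00 E0.4989
G1 X0.00 Y6.00 E0.8107
G1 X0.00 Y0.00 E0.9978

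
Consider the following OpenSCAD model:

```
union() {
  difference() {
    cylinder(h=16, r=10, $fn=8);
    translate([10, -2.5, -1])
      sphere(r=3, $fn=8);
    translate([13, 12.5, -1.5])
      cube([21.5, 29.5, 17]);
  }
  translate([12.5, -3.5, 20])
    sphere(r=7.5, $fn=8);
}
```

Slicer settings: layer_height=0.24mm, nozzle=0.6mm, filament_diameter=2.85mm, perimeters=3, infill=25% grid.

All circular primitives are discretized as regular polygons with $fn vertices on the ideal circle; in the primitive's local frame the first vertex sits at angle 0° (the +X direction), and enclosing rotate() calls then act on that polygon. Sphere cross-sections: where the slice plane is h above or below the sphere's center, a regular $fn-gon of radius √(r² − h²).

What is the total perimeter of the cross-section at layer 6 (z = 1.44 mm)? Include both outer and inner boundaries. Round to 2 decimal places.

61.77 mm

At z = 1.44 mm: the r=10 cylinder contributes a regular 8-gon of circumradius 10 (perimeter = 2·8·10.000·sin(180°/8) = 61.23 mm); the r=3 sphere at (10, -2.5) contributes a regular 8-gon of circumradius √(3²−2.44²) = 1.745 (perimeter = 2·8·1.745·sin(180°/8) = 10.69 mm); the cube at (13, 12.5) (footprint 21.5×29.5) is included at this height (perimeter 102.00 mm); After the difference (first − rest): starting from the r=10 cylinder, the r=3 sphere at (10, -2.5) partially overlaps it — only the 1.31 mm² overlap (of its 8.62 mm²) is removed, clipping the outline; the 21.5×29.5 cube at (13, 12.5) misses the remaining region (no effect) — boundary = 61.77 mm; the sphere at (12.5, -3.5) is not intersected at this z (|z−center|=18.560 > r=7.5); Taking the union: only the result so far is present, so the union is just that shape — boundary = 61.77 mm. Overall, the cross-section is a single solid region. Total boundary length (outer) = 61.77 mm.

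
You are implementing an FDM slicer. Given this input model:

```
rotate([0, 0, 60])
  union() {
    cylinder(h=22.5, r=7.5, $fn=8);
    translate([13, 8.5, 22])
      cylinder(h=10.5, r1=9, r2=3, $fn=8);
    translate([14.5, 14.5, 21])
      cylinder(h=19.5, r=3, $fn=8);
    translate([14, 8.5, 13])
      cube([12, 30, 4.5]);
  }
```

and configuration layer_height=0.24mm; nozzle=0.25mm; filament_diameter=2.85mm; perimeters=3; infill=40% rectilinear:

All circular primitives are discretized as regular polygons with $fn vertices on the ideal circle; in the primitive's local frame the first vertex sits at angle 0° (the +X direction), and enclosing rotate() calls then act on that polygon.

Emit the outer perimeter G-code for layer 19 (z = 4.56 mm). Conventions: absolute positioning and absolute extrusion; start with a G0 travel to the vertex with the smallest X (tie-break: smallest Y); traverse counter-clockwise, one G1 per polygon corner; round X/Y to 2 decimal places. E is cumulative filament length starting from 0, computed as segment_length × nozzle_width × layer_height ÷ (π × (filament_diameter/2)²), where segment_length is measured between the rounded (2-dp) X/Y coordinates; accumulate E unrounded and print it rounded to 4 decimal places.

At z = 4.56 mm: the r=7.5 cylinder gives a regular 8-gon of circumradius 7.5 (constant along its height); the cone at (13, 8.5) does not reach this height (z outside [22, 32.5]); the cylinder at (14.5, 14.5) is not intersected at this z (z outside [21, 40.5]); the cube at (14, 8.5) is absent (z outside [13, 17.5]); Merging all regions: only the r=7.5 cylinder is present, so the union is just that shape — 1 connected region; (whole slice rotated 60° about Z — lengths, areas and connectivity unchanged). The outline is a single polygon with 8 vertices. Extrusion per mm of travel: 0.25 × 0.24 / (π × 1.425²) = 0.009405. Accumulating E over each segment gives final E = 0.4319.

G0 X-7.24 Y-1.94 Z4.56
G1 X-3.75 Y-6.50 E0.0540
G1 X1.94 Y-7.24 E0.1080
G1 X6.50 Y-3.75 E0.1620
G1 X7.24 Y1.94 E0.2159
G1 X3.75 Y6.50 E0.2700
G1 X-1.94 Y7.24 E0.3239
G1 X-6.50 Y3.75 E0.3779
G1 X-7.24 Y-1.94 E0.4319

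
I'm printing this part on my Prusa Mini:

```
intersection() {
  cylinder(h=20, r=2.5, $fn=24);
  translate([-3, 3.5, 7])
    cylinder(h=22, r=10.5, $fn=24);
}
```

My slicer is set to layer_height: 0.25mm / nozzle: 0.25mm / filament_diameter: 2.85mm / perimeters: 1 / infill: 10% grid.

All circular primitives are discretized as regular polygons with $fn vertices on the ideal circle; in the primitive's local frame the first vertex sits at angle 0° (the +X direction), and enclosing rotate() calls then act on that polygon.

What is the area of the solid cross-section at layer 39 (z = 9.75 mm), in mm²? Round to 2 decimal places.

19.41 mm²

At z = 9.75 mm: the r=2.5 cylinder gives a regular 24-gon of circumradius 2.5 (constant along its height) (area = (24/2)·2.500²·sin(360°/24) = 19.41 mm²); the r=10.5 cylinder at (-3, 3.5) contributes a regular 24-gon of circumradius 10.5 (area = (24/2)·10.500²·sin(360°/24) = 342.42 mm²); Taking the intersection: the r=2.5 cylinder lies inside the r=10.5 cylinder at (-3, 3.5), so it is kept whole — area = 19.41 mm². Overall, the cross-section is a single solid region. Net area = 19.41 mm².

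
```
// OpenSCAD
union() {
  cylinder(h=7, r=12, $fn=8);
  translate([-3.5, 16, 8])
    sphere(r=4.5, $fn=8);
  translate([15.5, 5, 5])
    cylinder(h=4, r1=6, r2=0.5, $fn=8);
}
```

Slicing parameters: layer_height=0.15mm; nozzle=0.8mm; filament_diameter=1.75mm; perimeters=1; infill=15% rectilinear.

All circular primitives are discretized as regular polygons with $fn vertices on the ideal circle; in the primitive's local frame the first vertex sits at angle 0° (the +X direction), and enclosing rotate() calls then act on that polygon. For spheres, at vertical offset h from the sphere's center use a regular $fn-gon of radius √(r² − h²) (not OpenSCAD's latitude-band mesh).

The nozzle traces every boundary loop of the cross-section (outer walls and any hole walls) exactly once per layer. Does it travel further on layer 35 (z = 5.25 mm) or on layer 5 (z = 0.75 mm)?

Layer 35 (z = 5.25): the r=12 cylinder gives a regular 8-gon of circumradius 12 (constant along its height) (perimeter = 2·8·12.000·sin(180°/8) = 73.48 mm); the r=4.5 sphere at (-3.5, 16) contributes a regular 8-gon of circumradius √(4.5²−2.75²) = 3.562 (perimeter = 2·8·3.562·sin(180°/8) = 21.81 mm); the cone at (15.5, 5): at t=0.062 of its height the radius interpolates to r₁+(r₂−r₁)t = 5.656, giving a regular 8-gon of that circumradius (perimeter = 2·8·5.656·sin(180°/8) = 34.63 mm); Merging all regions: the regions partially overlap (shared area 0.35 mm²), so the edge portions inside another operand are dropped and the merged outline is re-measured after clipping — boundary = 120.88 mm. So its perimeter = 120.88 mm. Layer 5 (z = 0.75): the cylinder: section is a regular 8-gon, circumradius r=12 (perimeter = 2·8·12.000·sin(180°/8) = 73.48 mm); the sphere at (-3.5, 16) is not intersected at this z (|z−center|=7.250 > r=4.5); the cone at (15.5, 5) is absent (z outside [5, 9]); Taking the union: only the r=12 cylinder is present, so the union is just that shape — boundary = 73.48 mm. So its perimeter = 73.48 mm. Layer 35 is larger (120.88 vs 73.48 mm).

layer 35 (z = 5.25 mm)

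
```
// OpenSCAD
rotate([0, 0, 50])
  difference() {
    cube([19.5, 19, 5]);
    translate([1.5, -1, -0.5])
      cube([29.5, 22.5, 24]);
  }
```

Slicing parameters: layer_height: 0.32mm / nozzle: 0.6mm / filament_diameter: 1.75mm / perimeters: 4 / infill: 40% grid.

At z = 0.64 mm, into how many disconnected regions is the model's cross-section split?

1

At z = 0.64 mm: the cube is present — its section is the full 19.5×19 rectangle; the cube at (1.5, -1) (footprint 29.5×22.5) is included at this height; Subtracting the remaining from the first: starting from the 19.5×19 cube, the 29.5×22.5 cube at (1.5, -1) partially overlaps it — only the 342.00 mm² overlap (of its 663.75 mm²) is removed, clipping the outline — 1 connected region; (rotated 50° about Z; rotation is an isometry so areas/perimeters/island counts are preserved). The result has 1 disconnected region.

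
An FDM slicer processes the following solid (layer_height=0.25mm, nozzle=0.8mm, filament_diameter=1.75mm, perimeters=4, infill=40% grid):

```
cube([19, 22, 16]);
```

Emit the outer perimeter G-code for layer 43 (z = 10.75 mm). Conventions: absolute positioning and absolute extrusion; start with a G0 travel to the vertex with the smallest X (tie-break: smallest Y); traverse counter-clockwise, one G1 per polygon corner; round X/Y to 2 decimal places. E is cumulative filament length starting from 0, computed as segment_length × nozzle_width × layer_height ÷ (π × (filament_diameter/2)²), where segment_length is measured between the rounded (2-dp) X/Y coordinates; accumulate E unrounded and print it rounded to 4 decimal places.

At z = 10.75 mm: the 19×22 cube contributes its full rectangle. The outline is a single polygon with 4 vertices. Extrusion per mm of travel: 0.8 × 0.25 / (π × 0.875²) = 0.083150. Accumulating E over each segment gives final E = 6.8183.

G0 X0.00 Y0.00 Z10.75
G1 X19.00 Y0.00 E1.5799
G1 X19.00 Y22.00 E3.4092
G1 X0.00 Y22.00 E4.9890
G1 X0.00 Y0.00 E6.8183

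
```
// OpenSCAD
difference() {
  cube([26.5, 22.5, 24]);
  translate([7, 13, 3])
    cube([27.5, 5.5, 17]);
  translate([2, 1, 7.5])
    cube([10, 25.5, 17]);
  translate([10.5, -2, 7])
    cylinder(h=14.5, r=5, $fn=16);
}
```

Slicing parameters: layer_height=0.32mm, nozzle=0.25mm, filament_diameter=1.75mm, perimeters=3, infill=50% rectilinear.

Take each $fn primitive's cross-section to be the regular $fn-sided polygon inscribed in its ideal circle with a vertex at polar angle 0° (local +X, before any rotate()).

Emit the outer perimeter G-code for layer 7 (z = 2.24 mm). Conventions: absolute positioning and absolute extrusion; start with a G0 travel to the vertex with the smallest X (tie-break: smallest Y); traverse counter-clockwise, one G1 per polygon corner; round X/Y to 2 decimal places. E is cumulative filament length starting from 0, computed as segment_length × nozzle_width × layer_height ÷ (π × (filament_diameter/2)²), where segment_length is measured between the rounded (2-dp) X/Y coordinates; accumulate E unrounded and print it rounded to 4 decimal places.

G0 X0.00 Y0.00 Z2.24
G1 X26.50 Y0.00 E0.8814
G1 X26.50 Y22.50 E1.6297
G1 X0.00 Y22.50 E2.5111
G1 X0.00 Y0.00 E3.2595

At z = 2.24 mm: the cube is present — its section is the full 26.5×22.5 rectangle; the cube at (7, 13) is not intersected at this z (z outside [3, 20]); the cube at (2, 1) is absent (z outside [7.5, 24.5]); the cylinder at (10.5, -2) is not intersected at this z (z outside [7, 21.5]); Taking the first minus the rest: none of the subtracted shapes is present at this height, so the 26.5×22.5 cube is unchanged — 1 connected region. The outline is a single polygon with 4 vertices. Extrusion per mm of travel: 0.25 × 0.32 / (π × 0.875²) = 0.033260. Accumulating E over each segment gives final E = 3.2595.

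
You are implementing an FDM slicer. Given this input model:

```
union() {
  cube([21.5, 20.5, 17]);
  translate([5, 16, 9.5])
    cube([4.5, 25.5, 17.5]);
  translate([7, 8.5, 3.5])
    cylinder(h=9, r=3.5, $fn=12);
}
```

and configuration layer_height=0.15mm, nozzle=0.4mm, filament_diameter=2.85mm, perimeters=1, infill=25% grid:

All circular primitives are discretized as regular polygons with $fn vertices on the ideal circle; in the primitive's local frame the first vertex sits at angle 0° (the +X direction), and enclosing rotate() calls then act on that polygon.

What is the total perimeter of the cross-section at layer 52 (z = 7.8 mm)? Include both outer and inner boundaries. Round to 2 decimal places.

At z = 7.8 mm: the cube is present — its section is the full 21.5×20.5 rectangle (perimeter 84.00 mm); the cube at (5, 16) is not intersected at this z (z outside [9.5, 27]); the r=3.5 cylinder at (7, 8.5) contributes a regular 12-gon of circumradius 3.5 (perimeter = 2·12·3.500·sin(180°/12) = 21.74 mm); Combining (union): the r=3.5 cylinder at (7, 8.5) lies entirely inside the 21.5×20.5 cube, so the union is just the 21.5×20.5 cube — boundary = 84.00 mm. Overall, the cross-section is a single solid region. Total boundary length (outer) = 84.00 mm.

84.00 mm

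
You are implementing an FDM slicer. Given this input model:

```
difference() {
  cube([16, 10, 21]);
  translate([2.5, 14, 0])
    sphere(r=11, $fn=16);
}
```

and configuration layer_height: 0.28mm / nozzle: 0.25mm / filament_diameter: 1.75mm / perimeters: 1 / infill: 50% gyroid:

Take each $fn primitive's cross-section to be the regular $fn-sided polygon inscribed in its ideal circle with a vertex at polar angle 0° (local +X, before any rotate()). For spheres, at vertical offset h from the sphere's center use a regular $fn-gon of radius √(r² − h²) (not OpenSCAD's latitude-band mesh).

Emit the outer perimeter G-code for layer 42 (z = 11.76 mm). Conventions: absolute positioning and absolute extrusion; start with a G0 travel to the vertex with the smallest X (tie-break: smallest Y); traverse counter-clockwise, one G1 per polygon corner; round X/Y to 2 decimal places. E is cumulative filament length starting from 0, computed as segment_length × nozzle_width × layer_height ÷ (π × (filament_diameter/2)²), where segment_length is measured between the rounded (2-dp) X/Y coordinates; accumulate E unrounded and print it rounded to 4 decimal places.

At z = 11.76 mm: the cube (footprint 16×10) is included at this height; the sphere at (2.5, 14) is not intersected at this z (|z−center|=11.760 > r=11); After the difference (first − rest): none of the subtracted shapes is present at this height, so the 16×10 cube is unchanged — 1 connected region. The outline is a single polygon with 4 vertices. Extrusion per mm of travel: 0.25 × 0.28 / (π × 0.875²) = 0.029103. Accumulating E over each segment gives final E = 1.5133.

G0 X0.00 Y0.00 Z11.76
G1 X16.00 Y0.00 E0.4656
G1 X16.00 Y10.00 E0.7567
G1 X0.00 Y10.00 E1.2223
G1 X0.00 Y0.00 E1.5133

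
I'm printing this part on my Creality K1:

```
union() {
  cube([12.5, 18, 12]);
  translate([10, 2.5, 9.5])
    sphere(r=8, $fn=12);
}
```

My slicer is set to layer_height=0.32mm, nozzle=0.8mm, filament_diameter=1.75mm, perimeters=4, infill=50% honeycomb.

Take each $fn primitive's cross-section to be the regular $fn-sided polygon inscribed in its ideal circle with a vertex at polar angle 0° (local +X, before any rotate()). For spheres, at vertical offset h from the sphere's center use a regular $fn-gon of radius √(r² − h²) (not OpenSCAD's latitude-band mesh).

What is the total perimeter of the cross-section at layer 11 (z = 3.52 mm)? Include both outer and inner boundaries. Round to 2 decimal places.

66.29 mm

At z = 3.52 mm: the 12.5×18 cube contributes its full rectangle (perimeter 61.00 mm); the r=8 sphere at (10, 2.5) contributes a regular 12-gon of circumradius √(8²−5.98²) = 5.314 (perimeter = 2·12·5.314·sin(180°/12) = 33.01 mm); Combining (union): the regions partially overlap (shared area 52.33 mm²), so the edge portions inside another operand are dropped and the merged outline is re-measured after clipping — boundary = 66.29 mm. Overall, the cross-section is a single solid region. Total boundary length (outer) = 66.29 mm.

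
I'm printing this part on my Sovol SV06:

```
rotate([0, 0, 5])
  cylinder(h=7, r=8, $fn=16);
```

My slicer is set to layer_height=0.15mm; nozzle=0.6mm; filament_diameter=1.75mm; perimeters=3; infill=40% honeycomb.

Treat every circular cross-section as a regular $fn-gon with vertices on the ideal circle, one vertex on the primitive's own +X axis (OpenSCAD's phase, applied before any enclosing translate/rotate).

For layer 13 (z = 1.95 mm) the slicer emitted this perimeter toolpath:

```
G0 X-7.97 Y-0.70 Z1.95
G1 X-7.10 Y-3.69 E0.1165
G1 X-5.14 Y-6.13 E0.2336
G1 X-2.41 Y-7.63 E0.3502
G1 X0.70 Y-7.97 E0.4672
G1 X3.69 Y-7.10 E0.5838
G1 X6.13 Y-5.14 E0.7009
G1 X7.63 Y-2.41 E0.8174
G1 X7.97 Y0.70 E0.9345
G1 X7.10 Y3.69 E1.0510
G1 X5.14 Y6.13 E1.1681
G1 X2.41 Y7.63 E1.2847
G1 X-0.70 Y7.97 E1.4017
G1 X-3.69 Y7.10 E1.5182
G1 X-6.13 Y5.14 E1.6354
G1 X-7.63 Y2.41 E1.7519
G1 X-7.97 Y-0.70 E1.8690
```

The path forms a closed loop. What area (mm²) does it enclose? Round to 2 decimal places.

Apply the shoelace formula to the sequence of (X, Y) vertices; enclosed area = 195.98 mm².

195.98 mm²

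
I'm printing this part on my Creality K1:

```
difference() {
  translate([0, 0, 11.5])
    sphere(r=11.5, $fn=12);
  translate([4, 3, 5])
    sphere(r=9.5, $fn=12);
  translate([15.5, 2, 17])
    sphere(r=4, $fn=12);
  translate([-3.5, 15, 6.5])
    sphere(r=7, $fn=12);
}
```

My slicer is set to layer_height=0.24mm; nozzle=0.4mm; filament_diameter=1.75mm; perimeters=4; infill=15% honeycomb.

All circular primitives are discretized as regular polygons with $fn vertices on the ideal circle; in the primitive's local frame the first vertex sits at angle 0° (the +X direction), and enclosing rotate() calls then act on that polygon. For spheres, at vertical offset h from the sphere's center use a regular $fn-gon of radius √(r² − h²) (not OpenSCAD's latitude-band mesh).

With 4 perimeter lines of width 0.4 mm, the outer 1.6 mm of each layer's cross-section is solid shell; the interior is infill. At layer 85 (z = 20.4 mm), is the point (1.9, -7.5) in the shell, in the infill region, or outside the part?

outside

At z = 20.4 mm: the sphere: section is a regular 12-gon, circumradius = √(r²−h²) = √(11.5²−8.9²) = 7.283; the sphere at (4, 3) is not intersected at this z (|z−center|=15.400 > r=9.5); the r=4 sphere at (15.5, 2) contributes a regular 12-gon of circumradius √(4²−3.4²) = 2.107; the sphere at (-3.5, 15) does not reach this height (|z−center|=13.900 > r=7); Taking the first minus the rest: starting from the r=11.5 sphere, the r=4 sphere at (15.5, 2) misses the remaining region (no effect) — 1 connected region. Overall, the cross-section is a single solid region. The nearest boundary edge runs (3.64, -6.31)→(-0.00, -7.28); distance from the point to it = 0.70 mm. The point is not inside any of the regions above, so it lies outside the cross-section (0.70 mm from the nearest boundary).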